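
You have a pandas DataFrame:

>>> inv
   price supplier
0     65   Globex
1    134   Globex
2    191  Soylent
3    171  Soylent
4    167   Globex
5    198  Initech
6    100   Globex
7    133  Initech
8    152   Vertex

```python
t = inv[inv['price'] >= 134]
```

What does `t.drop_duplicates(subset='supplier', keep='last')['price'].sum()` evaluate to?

688

filter rows where price >= 134:
   price supplier
1    134   Globex
2    191  Soylent
3    171  Soylent
4    167   Globex
5    198  Initech
8    152   Vertex
drop duplicate supplier (keep=last):
   price supplier
3    171  Soylent
4    167   Globex
5    198  Initech
8    152   Vertex
Then the sum of column 'price': 688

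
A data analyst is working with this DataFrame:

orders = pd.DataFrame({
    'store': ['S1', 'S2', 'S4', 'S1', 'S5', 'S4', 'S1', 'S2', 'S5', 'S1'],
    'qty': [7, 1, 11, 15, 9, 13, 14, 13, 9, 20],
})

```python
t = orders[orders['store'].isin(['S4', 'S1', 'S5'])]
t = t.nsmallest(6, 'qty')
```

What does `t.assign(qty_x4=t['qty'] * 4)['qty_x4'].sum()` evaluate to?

filter rows where store in ['S4', 'S1', 'S5']:
  store  qty
0    S1    7
2    S4   11
3    S1   15
4    S5    9
5    S4   13
6    S1   14
8    S5    9
9    S1   20
take 6 rows with smallest qty:
  store  qty
0    S1    7
4    S5    9
8    S5    9
2    S4   11
5    S4   13
6    S1   14
add column qty_x4 = t['qty'] * 4:
  store  qty  qty_x4
0    S1    7      28
4    S5    9      36
8    S5    9      36
2    S4   11      44
5    S4   13      52
6    S1   14      56
sum of column 'qty_x4' → 252

252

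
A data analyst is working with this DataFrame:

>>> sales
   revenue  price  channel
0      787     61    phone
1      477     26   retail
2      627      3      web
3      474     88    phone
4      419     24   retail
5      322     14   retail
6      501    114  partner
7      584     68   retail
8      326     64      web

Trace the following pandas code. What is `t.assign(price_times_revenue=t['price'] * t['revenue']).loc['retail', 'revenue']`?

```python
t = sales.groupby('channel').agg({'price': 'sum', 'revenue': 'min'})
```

322

group by channel: sum(price), min(revenue):
         price  revenue
channel                
partner    114      501
phone      149      474
retail     132      322
web         67      326
add column price_times_revenue = t['price'] * t['revenue']:
         price  revenue  price_times_revenue
channel                                     
partner    114      501                57114
phone      149      474                70626
retail     132      322                42504
web         67      326                21842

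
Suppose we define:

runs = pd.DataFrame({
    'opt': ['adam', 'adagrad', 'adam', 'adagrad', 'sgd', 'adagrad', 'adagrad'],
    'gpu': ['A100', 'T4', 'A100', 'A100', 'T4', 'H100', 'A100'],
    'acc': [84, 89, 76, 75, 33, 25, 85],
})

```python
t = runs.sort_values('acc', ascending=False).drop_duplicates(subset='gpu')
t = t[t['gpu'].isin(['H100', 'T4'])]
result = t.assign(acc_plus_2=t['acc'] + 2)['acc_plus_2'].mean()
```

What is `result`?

59.0

sort by acc descending:
       opt   gpu  acc
1  adagrad    T4   89
6  adagrad  A100   85
0     adam  A100   84
2     adam  A100   76
3  adagrad  A100   75
4      sgd    T4   33
5  adagrad  H100   25
drop duplicate gpu (keep=first):
       opt   gpu  acc
1  adagrad    T4   89
6  adagrad  A100   85
5  adagrad  H100   25
filter rows where gpu in ['H100', 'T4']:
       opt   gpu  acc
1  adagrad    T4   89
5  adagrad  H100   25
add column acc_plus_2 = t['acc'] + 2:
       opt   gpu  acc  acc_plus_2
1  adagrad    T4   89          91
5  adagrad  H100   25          27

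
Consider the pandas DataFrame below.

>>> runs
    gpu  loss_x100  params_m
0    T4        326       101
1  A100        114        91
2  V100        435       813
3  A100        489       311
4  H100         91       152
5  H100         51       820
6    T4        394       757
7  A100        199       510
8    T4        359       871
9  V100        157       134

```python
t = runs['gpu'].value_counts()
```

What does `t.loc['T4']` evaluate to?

value_counts of gpu:
gpu
T4      3
A100    3
V100    2
H100    2
Name: count, dtype: int64
Hence 3.

3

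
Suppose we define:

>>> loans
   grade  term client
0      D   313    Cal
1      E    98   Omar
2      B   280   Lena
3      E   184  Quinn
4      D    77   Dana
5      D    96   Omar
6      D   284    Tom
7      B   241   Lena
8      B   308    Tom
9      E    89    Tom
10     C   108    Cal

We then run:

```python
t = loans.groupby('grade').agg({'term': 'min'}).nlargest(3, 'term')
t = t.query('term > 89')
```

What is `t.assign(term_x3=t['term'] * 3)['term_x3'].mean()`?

523.5

group by grade, min of term:
       term
grade      
B       241
C       108
D        77
E        89
take 3 rows with largest term:
       term
grade      
B       241
C       108
E        89
filter rows where term > 89:
       term
grade      
B       241
C       108
add column term_x3 = t['term'] * 3:
       term  term_x3
grade               
B       241      723
C       108      324
Then the mean of column 'term_x3': 523.5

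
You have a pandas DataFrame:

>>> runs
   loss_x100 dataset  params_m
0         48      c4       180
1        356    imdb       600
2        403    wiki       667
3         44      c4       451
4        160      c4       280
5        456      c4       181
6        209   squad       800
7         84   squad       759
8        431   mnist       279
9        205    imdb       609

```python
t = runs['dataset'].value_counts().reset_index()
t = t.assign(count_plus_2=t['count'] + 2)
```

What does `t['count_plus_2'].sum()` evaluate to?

value_counts of dataset:
dataset
c4       4
imdb     2
squad    2
wiki     1
mnist    1
Name: count, dtype: int64
reset_index():
  dataset  count
0      c4      4
1    imdb      2
2   squad      2
3    wiki      1
4   mnist      1
add column count_plus_2 = t['count'] + 2:
  dataset  count  count_plus_2
0      c4      4             6
1    imdb      2             4
2   squad      2             4
3    wiki      1             3
4   mnist      1             3
Reading off the sum of column 'count_plus_2', we get 20.

20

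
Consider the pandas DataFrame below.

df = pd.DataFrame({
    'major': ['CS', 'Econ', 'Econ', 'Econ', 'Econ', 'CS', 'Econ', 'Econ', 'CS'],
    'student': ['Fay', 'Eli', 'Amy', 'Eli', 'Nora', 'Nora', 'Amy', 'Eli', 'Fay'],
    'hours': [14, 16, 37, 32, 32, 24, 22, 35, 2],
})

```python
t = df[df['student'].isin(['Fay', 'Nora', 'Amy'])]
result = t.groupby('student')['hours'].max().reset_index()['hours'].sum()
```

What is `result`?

filter rows where student in ['Fay', 'Nora', 'Amy']:
  major student  hours
0    CS     Fay     14
2  Econ     Amy     37
4  Econ    Nora     32
5    CS    Nora     24
6  Econ     Amy     22
8    CS     Fay      2
group by student, max of hours:
student
Amy     37
Fay     14
Nora    32
Name: hours, dtype: int64
reset_index():
  student  hours
0     Amy     37
1     Fay     14
2    Nora     32

83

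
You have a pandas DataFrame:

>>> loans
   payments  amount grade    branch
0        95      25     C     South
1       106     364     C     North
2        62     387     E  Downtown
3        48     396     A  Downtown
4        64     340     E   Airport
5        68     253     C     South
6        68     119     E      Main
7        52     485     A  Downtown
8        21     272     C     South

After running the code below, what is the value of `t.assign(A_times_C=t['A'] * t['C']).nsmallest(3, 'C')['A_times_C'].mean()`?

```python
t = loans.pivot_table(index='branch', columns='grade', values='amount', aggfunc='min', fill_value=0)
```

pivot: rows=branch, cols=grade, min(amount):
grade       A    C    E
branch                 
Airport     0    0  340
Downtown  396    0  387
Main        0    0  119
North       0  364    0
South       0   25    0
add column A_times_C = t['A'] * t['C']:
grade       A    C    E  A_times_C
branch                            
Airport     0    0  340          0
Downtown  396    0  387          0
Main        0    0  119          0
North       0  364    0          0
South       0   25    0          0
take 3 rows with smallest C:
grade       A  C    E  A_times_C
branch                          
Airport     0  0  340          0
Downtown  396  0  387          0
Main        0  0  119          0

0.0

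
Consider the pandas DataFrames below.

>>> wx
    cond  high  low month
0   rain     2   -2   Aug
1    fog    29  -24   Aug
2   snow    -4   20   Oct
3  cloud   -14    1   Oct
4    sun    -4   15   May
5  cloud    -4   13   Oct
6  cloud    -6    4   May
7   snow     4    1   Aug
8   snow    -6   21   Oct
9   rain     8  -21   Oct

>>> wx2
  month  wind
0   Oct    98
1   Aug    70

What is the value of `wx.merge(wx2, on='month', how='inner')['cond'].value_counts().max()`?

merge on 'month' (how='inner') → 8 rows:
    cond  high  low month  wind
0   rain     2   -2   Aug    70
1    fog    29  -24   Aug    70
2   snow    -4   20   Oct    98
3  cloud   -14    1   Oct    98
4  cloud    -4   13   Oct    98
5   snow     4    1   Aug    70
6   snow    -6   21   Oct    98
7   rain     8  -21   Oct    98
value_counts of cond:
cond
snow     3
rain     2
cloud    2
fog      1
Name: count, dtype: int64
Finally, max of the resulting series = 3.

3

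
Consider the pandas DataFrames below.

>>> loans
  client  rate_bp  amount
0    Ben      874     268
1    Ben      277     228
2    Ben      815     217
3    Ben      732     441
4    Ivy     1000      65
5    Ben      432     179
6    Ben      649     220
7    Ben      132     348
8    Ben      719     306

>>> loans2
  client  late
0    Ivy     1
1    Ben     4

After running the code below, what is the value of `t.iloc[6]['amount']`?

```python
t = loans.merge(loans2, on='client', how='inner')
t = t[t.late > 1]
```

348

merge on 'client' (how='inner') → 9 rows:
  client  rate_bp  amount  late
0    Ben      874     268     4
1    Ben      277     228     4
2    Ben      815     217     4
3    Ben      732     441     4
4    Ivy     1000      65     1
5    Ben      432     179     4
6    Ben      649     220     4
7    Ben      132     348     4
8    Ben      719     306     4
filter rows where late > 1:
  client  rate_bp  amount  late
0    Ben      874     268     4
1    Ben      277     228     4
2    Ben      815     217     4
3    Ben      732     441     4
5    Ben      432     179     4
6    Ben      649     220     4
7    Ben      132     348     4
8    Ben      719     306     4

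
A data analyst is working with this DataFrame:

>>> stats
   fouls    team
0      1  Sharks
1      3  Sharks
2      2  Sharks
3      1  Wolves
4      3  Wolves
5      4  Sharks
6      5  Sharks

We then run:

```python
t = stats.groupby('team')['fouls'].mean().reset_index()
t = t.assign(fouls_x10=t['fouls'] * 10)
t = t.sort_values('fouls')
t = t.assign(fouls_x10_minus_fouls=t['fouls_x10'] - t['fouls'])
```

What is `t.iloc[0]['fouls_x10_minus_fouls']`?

18.0

group by team, mean of fouls:
team
Sharks    3.0
Wolves    2.0
Name: fouls, dtype: float64
reset_index():
     team  fouls
0  Sharks    3.0
1  Wolves    2.0
add column fouls_x10 = t['fouls'] * 10:
     team  fouls  fouls_x10
0  Sharks    3.0       30.0
1  Wolves    2.0       20.0
sort by fouls:
     team  fouls  fouls_x10
1  Wolves    2.0       20.0
0  Sharks    3.0       30.0
add column fouls_x10_minus_fouls = t['fouls_x10'] - t['fouls']:
     team  fouls  fouls_x10  fouls_x10_minus_fouls
1  Wolves    2.0       20.0                   18.0
0  Sharks    3.0       30.0                   27.0
So iloc[0]['fouls_x10_minus_fouls'] = 18.0.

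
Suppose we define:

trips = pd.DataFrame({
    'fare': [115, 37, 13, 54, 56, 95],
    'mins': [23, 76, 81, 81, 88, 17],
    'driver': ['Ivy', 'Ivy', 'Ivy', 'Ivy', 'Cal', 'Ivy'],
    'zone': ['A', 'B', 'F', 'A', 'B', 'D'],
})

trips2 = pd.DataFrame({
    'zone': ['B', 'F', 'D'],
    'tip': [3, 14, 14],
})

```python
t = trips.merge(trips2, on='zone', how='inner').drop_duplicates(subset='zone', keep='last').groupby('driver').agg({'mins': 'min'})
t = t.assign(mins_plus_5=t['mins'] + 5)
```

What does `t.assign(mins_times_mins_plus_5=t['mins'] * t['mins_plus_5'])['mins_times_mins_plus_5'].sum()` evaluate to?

merge on 'zone' (how='inner') → 4 rows:
   fare  mins driver zone  tip
0    37    76    Ivy    B    3
1    13    81    Ivy    F   14
2    56    88    Cal    B    3
3    95    17    Ivy    D   14
drop duplicate zone (keep=last):
   fare  mins driver zone  tip
1    13    81    Ivy    F   14
2    56    88    Cal    B    3
3    95    17    Ivy    D   14
group by driver, min of mins:
        mins
driver      
Cal       88
Ivy       17
add column mins_plus_5 = t['mins'] + 5:
        mins  mins_plus_5
driver                   
Cal       88           93
Ivy       17           22
add column mins_times_mins_plus_5 = t['mins'] * t['mins_plus_5']:
        mins  mins_plus_5  mins_times_mins_plus_5
driver                                           
Cal       88           93                    8184
Ivy       17           22                     374

8558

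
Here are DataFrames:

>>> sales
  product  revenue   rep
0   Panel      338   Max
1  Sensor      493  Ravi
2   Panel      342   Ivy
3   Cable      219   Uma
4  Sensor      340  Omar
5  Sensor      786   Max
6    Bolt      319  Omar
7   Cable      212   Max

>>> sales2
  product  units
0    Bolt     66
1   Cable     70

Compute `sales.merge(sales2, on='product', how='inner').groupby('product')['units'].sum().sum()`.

merge on 'product' (how='inner') → 3 rows:
  product  revenue   rep  units
0   Cable      219   Uma     70
1    Bolt      319  Omar     66
2   Cable      212   Max     70
group by product, sum of units:
product
Bolt      66
Cable    140
Name: units, dtype: int64

206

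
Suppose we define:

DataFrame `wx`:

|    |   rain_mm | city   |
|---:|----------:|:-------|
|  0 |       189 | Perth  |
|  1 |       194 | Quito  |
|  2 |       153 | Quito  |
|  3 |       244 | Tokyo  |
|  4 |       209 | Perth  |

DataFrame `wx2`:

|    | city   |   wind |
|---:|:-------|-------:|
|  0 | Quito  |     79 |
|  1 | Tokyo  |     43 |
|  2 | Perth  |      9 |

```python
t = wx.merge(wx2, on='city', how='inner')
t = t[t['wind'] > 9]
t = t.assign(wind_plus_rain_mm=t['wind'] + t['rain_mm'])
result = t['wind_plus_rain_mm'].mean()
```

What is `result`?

264.0

merge on 'city' (how='inner') → 5 rows:
   rain_mm   city  wind
0      189  Perth     9
1      194  Quito    79
2      153  Quito    79
3      244  Tokyo    43
4      209  Perth     9
filter rows where wind > 9:
   rain_mm   city  wind
1      194  Quito    79
2      153  Quito    79
3      244  Tokyo    43
add column wind_plus_rain_mm = t['wind'] + t['rain_mm']:
   rain_mm   city  wind  wind_plus_rain_mm
1      194  Quito    79                273
2      153  Quito    79                232
3      244  Tokyo    43                287
Finally, mean of column 'wind_plus_rain_mm' = 264.0.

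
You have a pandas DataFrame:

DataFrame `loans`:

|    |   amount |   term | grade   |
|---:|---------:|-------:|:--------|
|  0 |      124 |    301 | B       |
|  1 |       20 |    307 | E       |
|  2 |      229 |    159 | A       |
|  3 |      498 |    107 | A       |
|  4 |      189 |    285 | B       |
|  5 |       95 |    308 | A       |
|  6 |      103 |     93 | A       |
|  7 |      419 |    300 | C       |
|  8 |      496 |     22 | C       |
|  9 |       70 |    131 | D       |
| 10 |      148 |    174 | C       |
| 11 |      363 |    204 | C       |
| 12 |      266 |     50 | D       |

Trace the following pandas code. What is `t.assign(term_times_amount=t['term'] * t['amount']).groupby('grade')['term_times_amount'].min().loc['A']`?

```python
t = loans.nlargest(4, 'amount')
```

53286

take 4 rows with largest amount:
    amount  term grade
3      498   107     A
8      496    22     C
7      419   300     C
11     363   204     C
add column term_times_amount = t['term'] * t['amount']:
    amount  term grade  term_times_amount
3      498   107     A              53286
8      496    22     C              10912
7      419   300     C             125700
11     363   204     C              74052
group by grade, min of term_times_amount:
grade
A    53286
C    10912
Name: term_times_amount, dtype: int64
value at index 'A' → 53286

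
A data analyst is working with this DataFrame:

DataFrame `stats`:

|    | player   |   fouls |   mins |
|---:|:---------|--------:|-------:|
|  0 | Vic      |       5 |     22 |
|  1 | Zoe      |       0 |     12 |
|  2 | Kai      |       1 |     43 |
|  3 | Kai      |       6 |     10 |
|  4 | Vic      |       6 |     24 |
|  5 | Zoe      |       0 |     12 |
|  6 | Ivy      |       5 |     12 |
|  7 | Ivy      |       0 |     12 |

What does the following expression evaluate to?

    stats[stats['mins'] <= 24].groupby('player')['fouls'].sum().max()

11

filter rows where mins <= 24:
  player  fouls  mins
0    Vic      5    22
1    Zoe      0    12
3    Kai      6    10
4    Vic      6    24
5    Zoe      0    12
6    Ivy      5    12
7    Ivy      0    12
group by player, sum of fouls:
player
Ivy     5
Kai     6
Vic    11
Zoe     0
Name: fouls, dtype: int64
Taking the max of the resulting series gives 11.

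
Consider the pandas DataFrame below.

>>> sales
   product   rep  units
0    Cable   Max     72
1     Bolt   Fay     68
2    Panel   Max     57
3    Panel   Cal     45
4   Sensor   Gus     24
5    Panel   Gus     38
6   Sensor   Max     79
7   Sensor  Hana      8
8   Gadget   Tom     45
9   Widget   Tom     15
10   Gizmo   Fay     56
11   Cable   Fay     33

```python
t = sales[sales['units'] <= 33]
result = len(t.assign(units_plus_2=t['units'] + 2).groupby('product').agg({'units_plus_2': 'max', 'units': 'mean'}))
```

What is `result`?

filter rows where units <= 33:
   product   rep  units
4   Sensor   Gus     24
7   Sensor  Hana      8
9   Widget   Tom     15
11   Cable   Fay     33
add column units_plus_2 = t['units'] + 2:
   product   rep  units  units_plus_2
4   Sensor   Gus     24            26
7   Sensor  Hana      8            10
9   Widget   Tom     15            17
11   Cable   Fay     33            35
group by product: max(units_plus_2), mean(units):
         units_plus_2  units
product                     
Cable              35   33.0
Sensor             26   16.0
Widget             17   15.0
Then the number of rows: 3

3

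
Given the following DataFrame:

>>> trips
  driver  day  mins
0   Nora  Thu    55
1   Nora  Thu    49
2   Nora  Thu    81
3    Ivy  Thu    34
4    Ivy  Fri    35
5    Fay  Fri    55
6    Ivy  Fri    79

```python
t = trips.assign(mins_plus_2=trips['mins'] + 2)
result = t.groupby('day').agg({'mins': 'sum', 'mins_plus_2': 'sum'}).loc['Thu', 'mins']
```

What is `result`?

add column mins_plus_2 = trips['mins'] + 2:
  driver  day  mins  mins_plus_2
0   Nora  Thu    55           57
1   Nora  Thu    49           51
2   Nora  Thu    81           83
3    Ivy  Thu    34           36
4    Ivy  Fri    35           37
5    Fay  Fri    55           57
6    Ivy  Fri    79           81
group by day: sum(mins), sum(mins_plus_2):
     mins  mins_plus_2
day                   
Fri   169          175
Thu   219          227
So loc['Thu', 'mins'] = 219.

219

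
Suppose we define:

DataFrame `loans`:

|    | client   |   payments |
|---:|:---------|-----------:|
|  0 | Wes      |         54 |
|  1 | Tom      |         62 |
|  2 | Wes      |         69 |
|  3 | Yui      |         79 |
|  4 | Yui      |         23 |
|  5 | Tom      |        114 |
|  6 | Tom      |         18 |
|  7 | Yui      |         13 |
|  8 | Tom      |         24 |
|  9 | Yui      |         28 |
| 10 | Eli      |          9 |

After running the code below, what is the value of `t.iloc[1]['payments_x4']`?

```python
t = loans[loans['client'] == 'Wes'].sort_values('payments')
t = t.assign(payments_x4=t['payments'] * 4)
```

276

filter rows where client == 'Wes':
  client  payments
0    Wes        54
2    Wes        69
sort by payments:
  client  payments
0    Wes        54
2    Wes        69
add column payments_x4 = t['payments'] * 4:
  client  payments  payments_x4
0    Wes        54          216
2    Wes        69          276
Then the value at position 1, column 'payments_x4': 276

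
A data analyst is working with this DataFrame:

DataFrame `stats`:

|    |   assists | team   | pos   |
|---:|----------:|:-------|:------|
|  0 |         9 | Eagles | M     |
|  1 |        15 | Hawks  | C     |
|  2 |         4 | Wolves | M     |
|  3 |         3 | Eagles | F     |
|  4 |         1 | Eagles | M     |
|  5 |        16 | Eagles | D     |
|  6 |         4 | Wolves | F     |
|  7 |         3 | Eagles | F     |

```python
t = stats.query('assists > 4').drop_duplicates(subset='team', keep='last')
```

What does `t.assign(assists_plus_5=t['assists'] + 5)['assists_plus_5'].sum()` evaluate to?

filter rows where assists > 4:
   assists    team pos
0        9  Eagles   M
1       15   Hawks   C
5       16  Eagles   D
drop duplicate team (keep=last):
   assists    team pos
1       15   Hawks   C
5       16  Eagles   D
add column assists_plus_5 = t['assists'] + 5:
   assists    team pos  assists_plus_5
1       15   Hawks   C              20
5       16  Eagles   D              21

41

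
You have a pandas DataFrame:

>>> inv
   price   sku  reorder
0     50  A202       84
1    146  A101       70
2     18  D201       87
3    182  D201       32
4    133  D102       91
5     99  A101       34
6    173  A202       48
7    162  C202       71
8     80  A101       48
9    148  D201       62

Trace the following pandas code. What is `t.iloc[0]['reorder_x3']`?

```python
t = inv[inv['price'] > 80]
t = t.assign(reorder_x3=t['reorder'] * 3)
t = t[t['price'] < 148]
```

filter rows where price > 80:
   price   sku  reorder
1    146  A101       70
3    182  D201       32
4    133  D102       91
5     99  A101       34
6    173  A202       48
7    162  C202       71
9    148  D201       62
add column reorder_x3 = t['reorder'] * 3:
   price   sku  reorder  reorder_x3
1    146  A101       70         210
3    182  D201       32          96
4    133  D102       91         273
5     99  A101       34         102
6    173  A202       48         144
7    162  C202       71         213
9    148  D201       62         186
filter rows where price < 148:
   price   sku  reorder  reorder_x3
1    146  A101       70         210
4    133  D102       91         273
5     99  A101       34         102
Then the value at position 0, column 'reorder_x3': 210

210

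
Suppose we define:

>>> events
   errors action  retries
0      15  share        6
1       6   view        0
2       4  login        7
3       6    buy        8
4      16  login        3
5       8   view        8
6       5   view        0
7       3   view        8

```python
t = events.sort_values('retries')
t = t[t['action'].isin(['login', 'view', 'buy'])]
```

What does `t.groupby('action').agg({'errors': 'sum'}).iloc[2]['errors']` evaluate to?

22

sort by retries:
   errors action  retries
1       6   view        0
6       5   view        0
4      16  login        3
0      15  share        6
2       4  login        7
3       6    buy        8
5       8   view        8
7       3   view        8
filter rows where action in ['login', 'view', 'buy']:
   errors action  retries
1       6   view        0
6       5   view        0
4      16  login        3
2       4  login        7
3       6    buy        8
5       8   view        8
7       3   view        8
group by action, sum of errors:
        errors
action        
buy          6
login       20
view        22
So iloc[2]['errors'] = 22.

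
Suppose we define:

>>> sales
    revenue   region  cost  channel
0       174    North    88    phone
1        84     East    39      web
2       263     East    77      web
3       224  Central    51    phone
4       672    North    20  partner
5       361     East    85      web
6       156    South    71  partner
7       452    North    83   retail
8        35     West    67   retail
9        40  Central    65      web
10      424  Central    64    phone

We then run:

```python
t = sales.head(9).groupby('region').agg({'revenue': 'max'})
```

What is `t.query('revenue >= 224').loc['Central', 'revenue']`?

take first 9 rows:
   revenue   region  cost  channel
0      174    North    88    phone
1       84     East    39      web
2      263     East    77      web
3      224  Central    51    phone
4      672    North    20  partner
5      361     East    85      web
6      156    South    71  partner
7      452    North    83   retail
8       35     West    67   retail
group by region, max of revenue:
         revenue
region          
Central      224
East         361
North        672
South        156
West          35
filter rows where revenue >= 224:
         revenue
region          
Central      224
East         361
North        672

224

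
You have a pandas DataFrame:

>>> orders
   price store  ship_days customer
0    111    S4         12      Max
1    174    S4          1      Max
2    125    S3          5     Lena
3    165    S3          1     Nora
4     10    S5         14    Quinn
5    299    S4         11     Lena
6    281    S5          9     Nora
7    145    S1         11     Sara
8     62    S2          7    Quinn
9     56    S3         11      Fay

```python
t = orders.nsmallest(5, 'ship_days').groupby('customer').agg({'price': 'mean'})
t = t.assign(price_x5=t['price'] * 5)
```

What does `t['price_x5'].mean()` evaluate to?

take 5 rows with smallest ship_days:
   price store  ship_days customer
1    174    S4          1      Max
3    165    S3          1     Nora
2    125    S3          5     Lena
8     62    S2          7    Quinn
6    281    S5          9     Nora
group by customer, mean of price:
          price
customer       
Lena      125.0
Max       174.0
Nora      223.0
Quinn      62.0
add column price_x5 = t['price'] * 5:
          price  price_x5
customer                 
Lena      125.0     625.0
Max       174.0     870.0
Nora      223.0    1115.0
Quinn      62.0     310.0
mean of column 'price_x5' → 730.0

730.0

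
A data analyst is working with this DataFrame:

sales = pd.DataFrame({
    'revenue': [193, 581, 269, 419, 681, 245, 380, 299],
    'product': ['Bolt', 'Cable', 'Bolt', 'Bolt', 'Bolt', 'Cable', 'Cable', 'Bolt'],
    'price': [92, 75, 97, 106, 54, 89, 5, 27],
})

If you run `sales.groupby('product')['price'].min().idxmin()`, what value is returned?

group by product, min of price:
product
Bolt     27
Cable     5
Name: price, dtype: int64
Reading off the label with the smallest value, we get Cable.

Cable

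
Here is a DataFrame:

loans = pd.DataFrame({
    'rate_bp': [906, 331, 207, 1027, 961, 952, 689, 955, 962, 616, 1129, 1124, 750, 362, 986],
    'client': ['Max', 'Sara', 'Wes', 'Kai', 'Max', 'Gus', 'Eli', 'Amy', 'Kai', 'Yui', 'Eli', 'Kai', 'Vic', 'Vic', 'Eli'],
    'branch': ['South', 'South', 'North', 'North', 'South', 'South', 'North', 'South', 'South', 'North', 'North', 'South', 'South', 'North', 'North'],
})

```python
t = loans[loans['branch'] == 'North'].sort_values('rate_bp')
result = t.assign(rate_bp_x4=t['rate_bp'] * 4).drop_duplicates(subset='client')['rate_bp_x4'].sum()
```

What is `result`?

filter rows where branch == 'North':
    rate_bp client branch
2       207    Wes  North
3      1027    Kai  North
6       689    Eli  North
9       616    Yui  North
10     1129    Eli  North
13      362    Vic  North
14      986    Eli  North
sort by rate_bp:
    rate_bp client branch
2       207    Wes  North
13      362    Vic  North
9       616    Yui  North
6       689    Eli  North
14      986    Eli  North
3      1027    Kai  North
10     1129    Eli  North
add column rate_bp_x4 = t['rate_bp'] * 4:
    rate_bp client branch  rate_bp_x4
2       207    Wes  North         828
13      362    Vic  North        1448
9       616    Yui  North        2464
6       689    Eli  North        2756
14      986    Eli  North        3944
3      1027    Kai  North        4108
10     1129    Eli  North        4516
drop duplicate client (keep=first):
    rate_bp client branch  rate_bp_x4
2       207    Wes  North         828
13      362    Vic  North        1448
9       616    Yui  North        2464
6       689    Eli  North        2756
3      1027    Kai  North        4108
sum of column 'rate_bp_x4' → 11604

11604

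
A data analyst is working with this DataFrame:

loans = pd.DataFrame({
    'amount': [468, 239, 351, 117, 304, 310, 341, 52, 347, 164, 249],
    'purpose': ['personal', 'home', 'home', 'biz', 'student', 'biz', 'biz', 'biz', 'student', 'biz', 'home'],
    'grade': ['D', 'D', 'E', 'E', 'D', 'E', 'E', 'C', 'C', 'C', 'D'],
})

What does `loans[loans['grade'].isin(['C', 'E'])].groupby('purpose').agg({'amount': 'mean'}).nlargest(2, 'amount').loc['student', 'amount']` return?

filter rows where grade in ['C', 'E']:
   amount  purpose grade
2     351     home     E
3     117      biz     E
5     310      biz     E
6     341      biz     E
7      52      biz     C
8     347  student     C
9     164      biz     C
group by purpose, mean of amount:
         amount
purpose        
biz       196.8
home      351.0
student   347.0
take 2 rows with largest amount:
         amount
purpose        
home      351.0
student   347.0
So loc['student', 'amount'] = 347.0.

347.0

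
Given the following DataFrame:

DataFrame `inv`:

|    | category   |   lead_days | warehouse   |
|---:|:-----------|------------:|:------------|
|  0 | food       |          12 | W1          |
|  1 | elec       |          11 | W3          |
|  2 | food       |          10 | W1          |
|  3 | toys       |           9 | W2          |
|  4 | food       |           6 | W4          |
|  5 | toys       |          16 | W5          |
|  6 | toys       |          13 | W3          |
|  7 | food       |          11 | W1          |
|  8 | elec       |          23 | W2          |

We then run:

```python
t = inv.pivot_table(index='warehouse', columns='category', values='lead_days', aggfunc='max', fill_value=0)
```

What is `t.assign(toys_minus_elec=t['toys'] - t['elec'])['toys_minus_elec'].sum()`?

pivot: rows=warehouse, cols=category, max(lead_days):
category   elec  food  toys
warehouse                  
W1            0    12     0
W2           23     0     9
W3           11     0    13
W4            0     6     0
W5            0     0    16
add column toys_minus_elec = t['toys'] - t['elec']:
category   elec  food  toys  toys_minus_elec
warehouse                                   
W1            0    12     0                0
W2           23     0     9              -14
W3           11     0    13                2
W4            0     6     0                0
W5            0     0    16               16

4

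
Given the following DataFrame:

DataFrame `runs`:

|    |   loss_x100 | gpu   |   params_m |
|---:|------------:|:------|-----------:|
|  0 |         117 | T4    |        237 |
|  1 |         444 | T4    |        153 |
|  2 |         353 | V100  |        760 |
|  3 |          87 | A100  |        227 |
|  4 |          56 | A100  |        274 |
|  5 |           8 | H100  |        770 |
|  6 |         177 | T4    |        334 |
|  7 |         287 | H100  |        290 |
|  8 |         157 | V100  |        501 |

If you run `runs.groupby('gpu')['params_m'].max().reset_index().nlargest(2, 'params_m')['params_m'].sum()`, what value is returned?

group by gpu, max of params_m:
gpu
A100    274
H100    770
T4      334
V100    760
Name: params_m, dtype: int64
reset_index():
    gpu  params_m
0  A100       274
1  H100       770
2    T4       334
3  V100       760
take 2 rows with largest params_m:
    gpu  params_m
1  H100       770
3  V100       760

1530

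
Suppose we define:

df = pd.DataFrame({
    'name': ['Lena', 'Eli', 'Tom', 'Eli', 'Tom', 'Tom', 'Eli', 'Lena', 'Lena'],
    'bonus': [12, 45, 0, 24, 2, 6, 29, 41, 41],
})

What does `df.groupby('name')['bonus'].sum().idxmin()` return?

group by name, sum of bonus:
name
Eli     98
Lena    94
Tom      8
Name: bonus, dtype: int64
Then the label with the smallest value: Tom

Tom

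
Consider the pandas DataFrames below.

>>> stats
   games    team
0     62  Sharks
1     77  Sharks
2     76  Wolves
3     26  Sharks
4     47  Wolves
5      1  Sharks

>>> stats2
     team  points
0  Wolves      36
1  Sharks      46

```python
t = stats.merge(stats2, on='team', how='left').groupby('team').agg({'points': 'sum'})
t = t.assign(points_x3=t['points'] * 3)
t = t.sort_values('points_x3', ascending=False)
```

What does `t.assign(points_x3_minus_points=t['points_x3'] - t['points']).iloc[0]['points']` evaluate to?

merge on 'team' (how='left') → 6 rows:
   games    team  points
0     62  Sharks      46
1     77  Sharks      46
2     76  Wolves      36
3     26  Sharks      46
4     47  Wolves      36
5      1  Sharks      46
group by team, sum of points:
        points
team          
Sharks     184
Wolves      72
add column points_x3 = t['points'] * 3:
        points  points_x3
team                     
Sharks     184        552
Wolves      72        216
sort by points_x3 descending:
        points  points_x3
team                     
Sharks     184        552
Wolves      72        216
add column points_x3_minus_points = t['points_x3'] - t['points']:
        points  points_x3  points_x3_minus_points
team                                             
Sharks     184        552                     368
Wolves      72        216                     144

184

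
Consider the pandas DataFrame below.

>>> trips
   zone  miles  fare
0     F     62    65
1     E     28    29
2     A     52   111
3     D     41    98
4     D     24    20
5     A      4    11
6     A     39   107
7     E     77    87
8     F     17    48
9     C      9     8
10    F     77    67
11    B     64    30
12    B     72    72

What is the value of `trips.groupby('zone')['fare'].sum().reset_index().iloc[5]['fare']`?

180

group by zone, sum of fare:
zone
A    229
B    102
C      8
D    118
E    116
F    180
Name: fare, dtype: int64
reset_index():
  zone  fare
0    A   229
1    B   102
2    C     8
3    D   118
4    E   116
5    F   180
Hence 180.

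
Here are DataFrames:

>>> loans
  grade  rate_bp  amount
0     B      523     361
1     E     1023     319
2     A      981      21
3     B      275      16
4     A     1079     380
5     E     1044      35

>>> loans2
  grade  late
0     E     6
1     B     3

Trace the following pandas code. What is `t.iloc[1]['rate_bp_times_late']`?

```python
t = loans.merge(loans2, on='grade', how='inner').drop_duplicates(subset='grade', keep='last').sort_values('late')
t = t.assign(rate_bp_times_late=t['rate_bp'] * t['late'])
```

merge on 'grade' (how='inner') → 4 rows:
  grade  rate_bp  amount  late
0     B      523     361     3
1     E     1023     319     6
2     B      275      16     3
3     E     1044      35     6
drop duplicate grade (keep=last):
  grade  rate_bp  amount  late
2     B      275      16     3
3     E     1044      35     6
sort by late:
  grade  rate_bp  amount  late
2     B      275      16     3
3     E     1044      35     6
add column rate_bp_times_late = t['rate_bp'] * t['late']:
  grade  rate_bp  amount  late  rate_bp_times_late
2     B      275      16     3                 825
3     E     1044      35     6                6264

6264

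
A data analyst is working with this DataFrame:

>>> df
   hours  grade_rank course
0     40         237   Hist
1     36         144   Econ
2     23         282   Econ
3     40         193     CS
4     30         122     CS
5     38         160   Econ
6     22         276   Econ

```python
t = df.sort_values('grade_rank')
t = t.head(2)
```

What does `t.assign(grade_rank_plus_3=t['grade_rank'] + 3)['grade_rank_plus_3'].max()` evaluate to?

147

sort by grade_rank:
   hours  grade_rank course
4     30         122     CS
1     36         144   Econ
5     38         160   Econ
3     40         193     CS
0     40         237   Hist
6     22         276   Econ
2     23         282   Econ
take first 2 rows:
   hours  grade_rank course
4     30         122     CS
1     36         144   Econ
add column grade_rank_plus_3 = t['grade_rank'] + 3:
   hours  grade_rank course  grade_rank_plus_3
4     30         122     CS                125
1     36         144   Econ                147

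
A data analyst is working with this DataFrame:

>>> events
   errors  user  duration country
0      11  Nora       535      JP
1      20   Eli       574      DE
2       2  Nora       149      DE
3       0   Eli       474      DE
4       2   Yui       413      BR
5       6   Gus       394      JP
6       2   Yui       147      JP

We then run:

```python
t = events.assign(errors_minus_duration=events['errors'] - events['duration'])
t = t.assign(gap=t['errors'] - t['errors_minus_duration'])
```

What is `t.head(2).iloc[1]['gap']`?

574

add column errors_minus_duration = events['errors'] - events['duration']:
   errors  user  duration country  errors_minus_duration
0      11  Nora       535      JP                   -524
1      20   Eli       574      DE                   -554
2       2  Nora       149      DE                   -147
3       0   Eli       474      DE                   -474
4       2   Yui       413      BR                   -411
5       6   Gus       394      JP                   -388
6       2   Yui       147      JP                   -145
add column gap = t['errors'] - t['errors_minus_duration']:
   errors  user  duration country  errors_minus_duration  gap
0      11  Nora       535      JP                   -524  535
1      20   Eli       574      DE                   -554  574
2       2  Nora       149      DE                   -147  149
3       0   Eli       474      DE                   -474  474
4       2   Yui       413      BR                   -411  413
5       6   Gus       394      JP                   -388  394
6       2   Yui       147      JP                   -145  147
take first 2 rows:
   errors  user  duration country  errors_minus_duration  gap
0      11  Nora       535      JP                   -524  535
1      20   Eli       574      DE                   -554  574
So iloc[1]['gap'] = 574.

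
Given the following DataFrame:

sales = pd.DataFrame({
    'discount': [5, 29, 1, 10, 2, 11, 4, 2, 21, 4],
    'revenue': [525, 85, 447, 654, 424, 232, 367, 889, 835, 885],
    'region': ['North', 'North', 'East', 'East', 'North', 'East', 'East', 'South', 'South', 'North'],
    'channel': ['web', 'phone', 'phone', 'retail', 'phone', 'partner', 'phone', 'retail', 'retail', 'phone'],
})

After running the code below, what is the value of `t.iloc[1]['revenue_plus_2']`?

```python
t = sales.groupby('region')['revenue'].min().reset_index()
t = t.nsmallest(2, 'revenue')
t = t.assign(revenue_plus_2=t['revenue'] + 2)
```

234

group by region, min of revenue:
region
East     232
North     85
South    835
Name: revenue, dtype: int64
reset_index():
  region  revenue
0   East      232
1  North       85
2  South      835
take 2 rows with smallest revenue:
  region  revenue
1  North       85
0   East      232
add column revenue_plus_2 = t['revenue'] + 2:
  region  revenue  revenue_plus_2
1  North       85              87
0   East      232             234
Finally, value at position 1, column 'revenue_plus_2' = 234.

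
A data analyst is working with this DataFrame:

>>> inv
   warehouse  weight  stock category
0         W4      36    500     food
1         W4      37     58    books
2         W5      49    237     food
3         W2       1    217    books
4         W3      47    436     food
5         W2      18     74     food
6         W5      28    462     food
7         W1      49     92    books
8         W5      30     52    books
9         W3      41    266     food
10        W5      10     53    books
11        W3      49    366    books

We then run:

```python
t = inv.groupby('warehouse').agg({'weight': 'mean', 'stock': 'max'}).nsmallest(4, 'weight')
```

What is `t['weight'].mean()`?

30.2291666667

group by warehouse: mean(weight), max(stock):
              weight  stock
warehouse                  
W1         49.000000     92
W2          9.500000    217
W3         45.666667    436
W4         36.500000    500
W5         29.250000    462
take 4 rows with smallest weight:
              weight  stock
warehouse                  
W2          9.500000    217
W5         29.250000    462
W4         36.500000    500
W3         45.666667    436
So mean() = 30.2291666667.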